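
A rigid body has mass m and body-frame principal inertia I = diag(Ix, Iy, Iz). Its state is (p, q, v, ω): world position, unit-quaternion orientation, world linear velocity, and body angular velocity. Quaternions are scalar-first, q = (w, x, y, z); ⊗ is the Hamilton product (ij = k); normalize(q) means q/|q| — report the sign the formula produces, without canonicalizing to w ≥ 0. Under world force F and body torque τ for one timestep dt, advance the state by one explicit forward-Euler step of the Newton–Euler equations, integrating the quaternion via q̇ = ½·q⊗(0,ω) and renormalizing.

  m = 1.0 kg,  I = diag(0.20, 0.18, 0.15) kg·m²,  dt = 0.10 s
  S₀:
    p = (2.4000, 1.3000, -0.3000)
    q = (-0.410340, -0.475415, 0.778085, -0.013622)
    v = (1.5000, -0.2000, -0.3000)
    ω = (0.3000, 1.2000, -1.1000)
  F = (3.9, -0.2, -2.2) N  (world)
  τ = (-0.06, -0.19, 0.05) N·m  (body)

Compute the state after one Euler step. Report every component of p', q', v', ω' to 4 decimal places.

p' = (2.5500, 1.2800, -0.3300)
q' = (-0.4491, -0.5218, 0.7246, -0.0311)
v' = (1.8900, -0.2200, -0.5200)
ω' = (0.2502, 1.1036, -1.0619)

(τ − ω×Iω)/I = (-0.4980, -0.9639, 0.3813)
new body rate ω' = (0.2502, 1.1036, -1.0619)
2q̇ = q⊗(0,ω) = (-0.8060617, -0.9626491, -1.0194511, -0.3525495)
q' = normalize(q + ½dt·q⊗(0,ω)) = (-0.4491, -0.5218, 0.7246, -0.0311)
a = F/m = (3.9000, -0.2000, -2.2000)
new position p' = (2.5500, 1.2800, -0.3300)
v + (F/m)dt = (1.8900, -0.2200, -0.5200)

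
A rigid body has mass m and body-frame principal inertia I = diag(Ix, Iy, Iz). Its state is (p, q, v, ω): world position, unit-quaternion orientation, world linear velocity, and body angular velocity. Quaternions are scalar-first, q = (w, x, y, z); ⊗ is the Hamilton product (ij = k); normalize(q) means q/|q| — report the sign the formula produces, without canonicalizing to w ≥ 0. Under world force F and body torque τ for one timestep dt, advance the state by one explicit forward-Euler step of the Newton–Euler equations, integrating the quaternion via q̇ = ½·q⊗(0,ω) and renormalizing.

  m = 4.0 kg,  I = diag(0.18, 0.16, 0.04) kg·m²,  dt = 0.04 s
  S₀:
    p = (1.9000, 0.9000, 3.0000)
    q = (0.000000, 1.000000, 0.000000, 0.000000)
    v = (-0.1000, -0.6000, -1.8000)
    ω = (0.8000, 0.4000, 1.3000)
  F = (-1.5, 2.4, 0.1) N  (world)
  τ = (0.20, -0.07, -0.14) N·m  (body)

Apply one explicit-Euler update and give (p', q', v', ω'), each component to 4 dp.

α = I⁻¹(τ − ω×Iω) = (1.4578, -1.3475, -3.3400)
new body rate ω' = (0.8583, 0.3461, 1.1664)
Hamilton product q⊗(0,ω) = (-0.8000000, 0.0000000, -1.3000000, 0.4000000)
q' = normalize(q + ½dt·q⊗(0,ω)) = (-0.0160, 0.9995, -0.0260, 0.0080)
p + v·dt = (1.8960, 0.8760, 2.9280)
v' = v + a·dt = (-0.1150, -0.5760, -1.7990)

p' = (1.8960, 0.8760, 2.9280)
q' = (-0.0160, 0.9995, -0.0260, 0.0080)
v' = (-0.1150, -0.5760, -1.7990)
ω' = (0.8583, 0.3461, 1.1664)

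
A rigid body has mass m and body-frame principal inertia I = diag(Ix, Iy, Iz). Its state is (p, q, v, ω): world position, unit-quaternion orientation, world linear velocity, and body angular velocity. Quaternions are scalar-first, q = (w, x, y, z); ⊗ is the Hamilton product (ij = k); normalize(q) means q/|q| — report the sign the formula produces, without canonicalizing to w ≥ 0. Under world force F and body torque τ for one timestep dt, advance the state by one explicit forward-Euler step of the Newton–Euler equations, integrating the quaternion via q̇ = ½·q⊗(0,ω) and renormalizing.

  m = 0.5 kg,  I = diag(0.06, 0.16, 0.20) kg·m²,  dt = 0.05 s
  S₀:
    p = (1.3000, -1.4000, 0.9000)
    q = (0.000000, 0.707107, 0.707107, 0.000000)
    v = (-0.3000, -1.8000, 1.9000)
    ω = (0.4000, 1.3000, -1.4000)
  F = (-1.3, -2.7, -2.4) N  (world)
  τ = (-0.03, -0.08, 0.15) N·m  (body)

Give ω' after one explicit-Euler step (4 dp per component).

ω×(Iω) gyroscopic = (-0.0728, 0.0784, 0.0520)
(τ − ω×Iω)/I = (0.7133, -0.9900, 0.4900)
ω + α·dt = (0.4357, 1.2505, -1.3755)

ω' = (0.4357, 1.2505, -1.3755)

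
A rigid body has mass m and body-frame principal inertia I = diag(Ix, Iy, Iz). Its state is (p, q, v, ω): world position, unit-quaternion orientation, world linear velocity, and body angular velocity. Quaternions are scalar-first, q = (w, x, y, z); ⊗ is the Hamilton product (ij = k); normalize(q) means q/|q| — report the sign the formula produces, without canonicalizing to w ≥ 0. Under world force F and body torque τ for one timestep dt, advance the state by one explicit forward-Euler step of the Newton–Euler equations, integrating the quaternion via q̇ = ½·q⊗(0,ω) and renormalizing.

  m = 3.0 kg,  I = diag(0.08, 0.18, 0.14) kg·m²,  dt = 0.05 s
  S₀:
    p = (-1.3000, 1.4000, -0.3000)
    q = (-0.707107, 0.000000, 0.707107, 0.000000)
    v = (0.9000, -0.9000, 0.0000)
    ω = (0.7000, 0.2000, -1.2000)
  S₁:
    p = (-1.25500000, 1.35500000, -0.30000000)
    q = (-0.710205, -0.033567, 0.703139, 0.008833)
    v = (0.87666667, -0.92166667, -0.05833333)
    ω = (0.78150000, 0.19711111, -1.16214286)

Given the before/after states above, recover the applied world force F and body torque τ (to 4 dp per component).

Δω = ω₁−ω₀ = (0.08150000, -0.00288889, 0.03785714)
applied torque τ = (0.1400, 0.0400, 0.1200)
Δv = v₁−v₀ = (-0.02333333, -0.02166667, -0.05833333)
m·(v₁−v₀)/dt = (-1.4000, -1.3000, -3.5000)

F = (-1.4000, -1.3000, -3.5000)
τ = (0.1400, 0.0400, 0.1200)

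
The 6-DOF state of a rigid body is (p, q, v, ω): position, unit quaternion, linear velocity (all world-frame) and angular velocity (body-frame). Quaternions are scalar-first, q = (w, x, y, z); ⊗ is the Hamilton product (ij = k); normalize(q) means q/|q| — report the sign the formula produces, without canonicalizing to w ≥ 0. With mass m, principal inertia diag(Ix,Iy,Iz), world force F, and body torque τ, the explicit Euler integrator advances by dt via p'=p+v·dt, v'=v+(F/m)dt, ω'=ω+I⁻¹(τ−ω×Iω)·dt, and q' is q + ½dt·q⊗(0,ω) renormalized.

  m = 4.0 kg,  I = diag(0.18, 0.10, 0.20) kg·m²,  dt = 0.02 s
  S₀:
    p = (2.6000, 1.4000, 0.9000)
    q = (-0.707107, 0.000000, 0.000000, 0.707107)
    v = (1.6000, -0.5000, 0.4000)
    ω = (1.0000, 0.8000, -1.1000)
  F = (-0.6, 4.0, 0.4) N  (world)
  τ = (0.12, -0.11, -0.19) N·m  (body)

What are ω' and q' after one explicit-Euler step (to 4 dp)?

gyro term ω×Iω = (-0.0880, 0.0220, -0.0640)
(τ − ω×Iω)/I = (1.1556, -1.3200, -0.6300)
ω + α·dt = (1.0231, 0.7736, -1.1126)
2q̇ = q⊗(0,ω) = (0.7778177, -1.2727926, 0.1414214, 0.7778177)
q' = normalize(q + ½dt·q⊗(0,ω)) = (-0.6992, -0.0127, 0.0014, 0.7148)

ω' = (1.0231, 0.7736, -1.1126)
q' = (-0.6992, -0.0127, 0.0014, 0.7148)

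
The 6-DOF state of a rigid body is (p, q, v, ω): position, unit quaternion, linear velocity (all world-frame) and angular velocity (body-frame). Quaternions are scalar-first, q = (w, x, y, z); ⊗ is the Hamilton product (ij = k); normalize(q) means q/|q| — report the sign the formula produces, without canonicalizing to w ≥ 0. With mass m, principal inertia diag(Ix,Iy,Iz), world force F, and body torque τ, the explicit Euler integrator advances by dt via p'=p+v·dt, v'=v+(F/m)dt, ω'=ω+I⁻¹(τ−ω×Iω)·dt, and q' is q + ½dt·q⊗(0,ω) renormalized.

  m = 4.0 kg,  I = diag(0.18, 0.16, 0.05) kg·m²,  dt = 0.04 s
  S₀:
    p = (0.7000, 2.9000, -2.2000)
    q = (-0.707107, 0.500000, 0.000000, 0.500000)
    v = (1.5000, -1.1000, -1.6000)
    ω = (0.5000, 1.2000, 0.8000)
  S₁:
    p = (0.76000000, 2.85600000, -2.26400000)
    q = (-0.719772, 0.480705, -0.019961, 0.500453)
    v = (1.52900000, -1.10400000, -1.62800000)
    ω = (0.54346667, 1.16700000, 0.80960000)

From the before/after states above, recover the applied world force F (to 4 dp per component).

v₁ − v₀ = (0.02900000, -0.00400000, -0.02800000)
F = m·Δv/dt = (2.9000, -0.4000, -2.8000)

F = (2.9000, -0.4000, -2.8000)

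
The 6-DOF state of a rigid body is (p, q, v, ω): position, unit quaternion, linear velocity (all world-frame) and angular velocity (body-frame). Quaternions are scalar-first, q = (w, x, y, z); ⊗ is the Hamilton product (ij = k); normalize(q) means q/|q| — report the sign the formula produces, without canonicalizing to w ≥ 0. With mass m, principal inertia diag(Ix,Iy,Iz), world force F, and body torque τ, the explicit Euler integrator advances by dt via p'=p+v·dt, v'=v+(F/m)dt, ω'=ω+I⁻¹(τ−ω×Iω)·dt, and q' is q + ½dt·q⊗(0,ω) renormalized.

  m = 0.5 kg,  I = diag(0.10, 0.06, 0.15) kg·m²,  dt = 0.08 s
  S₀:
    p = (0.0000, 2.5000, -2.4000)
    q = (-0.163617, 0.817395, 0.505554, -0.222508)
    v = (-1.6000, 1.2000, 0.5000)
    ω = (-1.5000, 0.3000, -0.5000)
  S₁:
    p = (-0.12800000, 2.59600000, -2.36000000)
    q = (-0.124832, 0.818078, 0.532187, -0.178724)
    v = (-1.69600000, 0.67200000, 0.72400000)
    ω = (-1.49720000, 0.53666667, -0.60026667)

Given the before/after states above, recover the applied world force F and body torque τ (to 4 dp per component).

rate change Δω = (0.00280000, 0.23666667, -0.10026667)
gyro term ω₀×Iω₀ = (-0.0135, -0.0375, 0.0180)
I·α + gyro = (-0.0100, 0.1400, -0.1700)
velocity change Δv = (-0.09600000, -0.52800000, 0.22400000)
applied force F = (-0.6000, -3.3000, 1.4000)

F = (-0.6000, -3.3000, 1.4000)
τ = (-0.0100, 0.1400, -0.1700)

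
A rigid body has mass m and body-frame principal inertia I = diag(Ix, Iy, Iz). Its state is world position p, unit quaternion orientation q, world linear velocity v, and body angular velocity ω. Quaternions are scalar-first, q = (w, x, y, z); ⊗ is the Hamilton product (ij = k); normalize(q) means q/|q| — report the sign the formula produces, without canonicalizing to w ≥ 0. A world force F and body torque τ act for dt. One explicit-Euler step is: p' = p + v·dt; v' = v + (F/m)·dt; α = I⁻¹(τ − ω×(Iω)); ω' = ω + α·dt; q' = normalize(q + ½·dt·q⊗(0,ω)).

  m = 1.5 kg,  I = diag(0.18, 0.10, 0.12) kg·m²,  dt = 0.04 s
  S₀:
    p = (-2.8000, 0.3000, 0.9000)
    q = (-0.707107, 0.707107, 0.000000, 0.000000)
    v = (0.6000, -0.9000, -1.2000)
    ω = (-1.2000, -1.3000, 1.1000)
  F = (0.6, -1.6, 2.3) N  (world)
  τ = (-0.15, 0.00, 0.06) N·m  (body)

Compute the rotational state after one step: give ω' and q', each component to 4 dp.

ω' = (-1.2270, -1.2683, 1.1616)
q' = (-0.6895, 0.7234, 0.0028, -0.0339)

α = I⁻¹(τ − ω×Iω) = (-0.6744, 0.7920, 1.5400)
new body rate ω' = (-1.2270, -1.2683, 1.1616)
q⊗(0,ω) = (0.8485284, 0.8485284, 0.1414214, -1.6970568)
q + ½dt·q⊗(0,ω), renormalized = (-0.6895, 0.7234, 0.0028, -0.0339)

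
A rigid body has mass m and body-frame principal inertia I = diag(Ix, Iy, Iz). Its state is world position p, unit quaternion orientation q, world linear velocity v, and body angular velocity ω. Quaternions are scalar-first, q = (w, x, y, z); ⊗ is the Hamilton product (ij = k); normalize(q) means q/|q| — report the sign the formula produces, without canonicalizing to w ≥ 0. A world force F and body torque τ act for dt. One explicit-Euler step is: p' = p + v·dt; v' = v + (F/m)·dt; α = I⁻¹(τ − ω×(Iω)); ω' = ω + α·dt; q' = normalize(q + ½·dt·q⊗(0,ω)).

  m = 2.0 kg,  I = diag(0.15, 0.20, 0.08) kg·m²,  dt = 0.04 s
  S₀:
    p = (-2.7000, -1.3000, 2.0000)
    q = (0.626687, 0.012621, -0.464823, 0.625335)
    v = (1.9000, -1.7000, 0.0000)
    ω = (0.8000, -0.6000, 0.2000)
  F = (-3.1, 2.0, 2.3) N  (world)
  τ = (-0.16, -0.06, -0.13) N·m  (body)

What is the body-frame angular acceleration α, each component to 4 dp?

α = (-1.1627, -0.3560, -1.3250)

gyro term ω×Iω = (0.0144, 0.0112, -0.0240)
angular accel α = (-1.1627, -0.3560, -1.3250)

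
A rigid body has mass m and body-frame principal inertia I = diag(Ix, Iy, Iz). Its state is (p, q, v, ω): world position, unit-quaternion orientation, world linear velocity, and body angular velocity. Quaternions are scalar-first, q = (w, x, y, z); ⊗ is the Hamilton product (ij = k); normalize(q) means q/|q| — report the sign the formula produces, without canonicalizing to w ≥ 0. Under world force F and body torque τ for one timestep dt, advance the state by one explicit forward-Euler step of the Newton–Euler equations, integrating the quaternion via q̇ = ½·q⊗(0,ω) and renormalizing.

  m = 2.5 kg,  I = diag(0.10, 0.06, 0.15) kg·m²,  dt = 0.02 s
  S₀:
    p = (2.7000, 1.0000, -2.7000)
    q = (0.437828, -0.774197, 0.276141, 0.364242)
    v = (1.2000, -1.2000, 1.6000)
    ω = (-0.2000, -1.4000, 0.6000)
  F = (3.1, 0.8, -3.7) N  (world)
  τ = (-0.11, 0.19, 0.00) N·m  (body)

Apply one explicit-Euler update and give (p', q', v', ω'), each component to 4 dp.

precession coupling ω×(Iω) = (-0.0756, 0.0060, -0.0112)
angular accel α = (-0.3440, 3.0667, 0.0747)
ω' = ω + α·dt = (-0.2069, -1.3387, 0.6015)
2q̇ = q⊗(0,ω) = (0.0132128, 0.5880578, -0.2212894, 1.4018008)
q' = normalize(q + ½dt·q⊗(0,ω)) = (0.4379, -0.7682, 0.2739, 0.3782)
linear accel F/m = (1.2400, 0.3200, -1.4800)
p' = p + v·dt = (2.7240, 0.9760, -2.6680)
new velocity v' = (1.2248, -1.1936, 1.5704)

p' = (2.7240, 0.9760, -2.6680)
q' = (0.4379, -0.7682, 0.2739, 0.3782)
v' = (1.2248, -1.1936, 1.5704)
ω' = (-0.2069, -1.3387, 0.6015)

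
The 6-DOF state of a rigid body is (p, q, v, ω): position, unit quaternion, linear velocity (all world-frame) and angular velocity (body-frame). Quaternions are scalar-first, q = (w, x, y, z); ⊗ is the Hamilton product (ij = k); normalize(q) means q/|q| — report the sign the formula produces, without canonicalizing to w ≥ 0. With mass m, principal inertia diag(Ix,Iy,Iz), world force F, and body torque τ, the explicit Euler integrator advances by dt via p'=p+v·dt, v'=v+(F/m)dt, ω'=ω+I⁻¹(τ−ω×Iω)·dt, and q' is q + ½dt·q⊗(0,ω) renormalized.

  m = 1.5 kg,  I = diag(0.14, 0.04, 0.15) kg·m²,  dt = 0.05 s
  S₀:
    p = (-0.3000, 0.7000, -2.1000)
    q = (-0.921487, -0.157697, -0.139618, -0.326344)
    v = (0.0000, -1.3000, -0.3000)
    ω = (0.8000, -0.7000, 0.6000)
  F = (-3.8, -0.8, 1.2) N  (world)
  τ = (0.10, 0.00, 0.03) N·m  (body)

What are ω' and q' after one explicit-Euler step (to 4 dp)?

ω' = (0.8522, -0.6940, 0.5913)
q' = (-0.9155, -0.1838, -0.1276, -0.3345)

precession coupling ω×(Iω) = (-0.0462, -0.0048, 0.0560)
(τ − ω×Iω)/I = (1.0443, 0.1200, -0.1733)
ω + α·dt = (0.8522, -0.6940, 0.5913)
Hamilton product q⊗(0,ω) = (0.2242314, -1.0494012, 0.4785839, -0.3308099)
updated quaternion q' = (-0.9155, -0.1838, -0.1276, -0.3345)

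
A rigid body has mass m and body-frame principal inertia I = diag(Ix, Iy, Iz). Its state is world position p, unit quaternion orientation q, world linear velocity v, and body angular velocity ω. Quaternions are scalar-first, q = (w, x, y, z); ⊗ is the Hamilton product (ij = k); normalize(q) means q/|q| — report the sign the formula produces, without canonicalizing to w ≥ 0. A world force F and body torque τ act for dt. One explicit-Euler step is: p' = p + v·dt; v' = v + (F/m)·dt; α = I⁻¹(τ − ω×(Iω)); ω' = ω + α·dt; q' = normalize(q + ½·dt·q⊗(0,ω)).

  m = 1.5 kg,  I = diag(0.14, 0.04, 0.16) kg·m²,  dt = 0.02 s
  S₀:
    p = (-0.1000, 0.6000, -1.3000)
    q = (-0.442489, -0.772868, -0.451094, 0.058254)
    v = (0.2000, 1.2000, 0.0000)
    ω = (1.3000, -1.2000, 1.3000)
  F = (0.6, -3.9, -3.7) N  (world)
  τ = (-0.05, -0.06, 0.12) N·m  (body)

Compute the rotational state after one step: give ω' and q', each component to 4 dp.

ω×(Iω) gyroscopic = (-0.1872, -0.0338, 0.1560)
angular accel α = (0.9800, -0.6550, -0.2250)
ω + α·dt = (1.3196, -1.2131, 1.2955)
2q̇ = q⊗(0,ω) = (0.3876854, -1.0917531, 1.6114454, 0.9386281)
q + ½dt·q⊗(0,ω), renormalized = (-0.4385, -0.7836, -0.4349, 0.0676)

ω' = (1.3196, -1.2131, 1.2955)
q' = (-0.4385, -0.7836, -0.4349, 0.0676)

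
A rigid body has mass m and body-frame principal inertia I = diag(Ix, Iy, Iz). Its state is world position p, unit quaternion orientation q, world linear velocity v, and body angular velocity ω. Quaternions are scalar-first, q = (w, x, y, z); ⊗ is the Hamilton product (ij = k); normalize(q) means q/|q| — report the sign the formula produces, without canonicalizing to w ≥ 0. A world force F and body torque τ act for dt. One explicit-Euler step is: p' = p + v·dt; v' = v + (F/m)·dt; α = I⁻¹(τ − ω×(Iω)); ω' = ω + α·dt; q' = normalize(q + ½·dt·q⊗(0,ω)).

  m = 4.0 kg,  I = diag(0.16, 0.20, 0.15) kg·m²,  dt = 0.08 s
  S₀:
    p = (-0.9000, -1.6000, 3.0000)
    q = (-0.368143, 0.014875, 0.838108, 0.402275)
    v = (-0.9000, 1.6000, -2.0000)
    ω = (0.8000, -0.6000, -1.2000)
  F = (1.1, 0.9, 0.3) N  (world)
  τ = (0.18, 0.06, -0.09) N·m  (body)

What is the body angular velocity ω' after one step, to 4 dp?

(τ − ω×Iω)/I = (1.3500, 0.3480, -0.4720)
new body rate ω' = (0.9080, -0.5722, -1.2378)

ω' = (0.9080, -0.5722, -1.2378)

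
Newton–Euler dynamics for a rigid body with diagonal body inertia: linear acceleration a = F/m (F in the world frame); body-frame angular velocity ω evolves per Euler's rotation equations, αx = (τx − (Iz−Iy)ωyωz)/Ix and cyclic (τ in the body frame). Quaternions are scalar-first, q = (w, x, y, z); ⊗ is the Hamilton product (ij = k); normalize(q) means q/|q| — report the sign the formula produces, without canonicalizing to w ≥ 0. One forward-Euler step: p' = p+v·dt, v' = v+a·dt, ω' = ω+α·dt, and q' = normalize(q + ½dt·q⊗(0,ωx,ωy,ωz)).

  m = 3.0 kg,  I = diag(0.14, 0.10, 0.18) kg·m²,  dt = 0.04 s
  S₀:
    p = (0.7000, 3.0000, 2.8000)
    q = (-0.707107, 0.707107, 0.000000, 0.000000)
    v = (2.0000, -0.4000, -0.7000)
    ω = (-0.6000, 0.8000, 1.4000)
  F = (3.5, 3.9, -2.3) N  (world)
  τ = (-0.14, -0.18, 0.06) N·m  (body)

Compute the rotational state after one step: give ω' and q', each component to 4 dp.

(τ − ω×Iω)/I = (-1.6400, -2.1360, 0.2267)
ω + α·dt = (-0.6656, 0.7146, 1.4091)
q⊗(0,ω) = (0.4242642, 0.4242642, -1.5556354, -0.4242642)
updated quaternion q' = (-0.6982, 0.7152, -0.0311, -0.0085)

ω' = (-0.6656, 0.7146, 1.4091)
q' = (-0.6982, 0.7152, -0.0311, -0.0085)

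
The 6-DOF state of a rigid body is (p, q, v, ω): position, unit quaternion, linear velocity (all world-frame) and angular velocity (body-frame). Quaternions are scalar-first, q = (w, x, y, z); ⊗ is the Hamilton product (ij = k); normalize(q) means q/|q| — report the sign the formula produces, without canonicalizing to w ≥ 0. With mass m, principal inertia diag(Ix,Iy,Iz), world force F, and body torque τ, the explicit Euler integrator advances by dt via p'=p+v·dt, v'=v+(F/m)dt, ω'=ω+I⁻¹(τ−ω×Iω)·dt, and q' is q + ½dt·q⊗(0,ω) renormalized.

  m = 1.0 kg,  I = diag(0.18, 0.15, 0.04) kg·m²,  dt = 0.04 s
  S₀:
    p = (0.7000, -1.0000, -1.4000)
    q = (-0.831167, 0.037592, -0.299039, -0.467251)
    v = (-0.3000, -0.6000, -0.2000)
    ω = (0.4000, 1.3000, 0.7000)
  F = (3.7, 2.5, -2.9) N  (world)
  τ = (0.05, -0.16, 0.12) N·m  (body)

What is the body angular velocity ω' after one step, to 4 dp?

ω×(Iω) gyroscopic = (-0.1001, 0.0392, -0.0156)
(τ − ω×Iω)/I = (0.8339, -1.3280, 3.3900)
new body rate ω' = (0.4334, 1.2469, 0.8356)

ω' = (0.4334, 1.2469, 0.8356)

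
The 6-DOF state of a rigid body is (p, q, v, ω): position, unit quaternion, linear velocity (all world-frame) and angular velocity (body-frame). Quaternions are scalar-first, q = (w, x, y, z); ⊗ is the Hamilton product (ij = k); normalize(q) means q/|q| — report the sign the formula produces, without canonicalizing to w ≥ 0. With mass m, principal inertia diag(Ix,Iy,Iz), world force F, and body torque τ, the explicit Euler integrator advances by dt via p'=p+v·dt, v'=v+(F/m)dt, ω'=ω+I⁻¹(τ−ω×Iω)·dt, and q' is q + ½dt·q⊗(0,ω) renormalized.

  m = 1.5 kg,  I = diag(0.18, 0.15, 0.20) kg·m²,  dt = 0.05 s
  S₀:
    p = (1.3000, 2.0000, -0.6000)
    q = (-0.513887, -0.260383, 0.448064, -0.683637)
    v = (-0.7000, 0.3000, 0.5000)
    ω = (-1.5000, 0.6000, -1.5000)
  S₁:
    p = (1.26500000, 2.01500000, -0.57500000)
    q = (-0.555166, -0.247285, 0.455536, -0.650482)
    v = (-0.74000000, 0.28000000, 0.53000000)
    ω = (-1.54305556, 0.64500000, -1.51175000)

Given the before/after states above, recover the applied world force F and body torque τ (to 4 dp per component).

F = (-1.2000, -0.6000, 0.9000)
τ = (-0.2000, 0.0900, -0.0200)

Δv = v₁−v₀ = (-0.04000000, -0.02000000, 0.03000000)
F = m·Δv/dt = (-1.2000, -0.6000, 0.9000)
ω₁ − ω₀ = (-0.04305556, 0.04500000, -0.01175000)
applied torque τ = (-0.2000, 0.0900, -0.0200)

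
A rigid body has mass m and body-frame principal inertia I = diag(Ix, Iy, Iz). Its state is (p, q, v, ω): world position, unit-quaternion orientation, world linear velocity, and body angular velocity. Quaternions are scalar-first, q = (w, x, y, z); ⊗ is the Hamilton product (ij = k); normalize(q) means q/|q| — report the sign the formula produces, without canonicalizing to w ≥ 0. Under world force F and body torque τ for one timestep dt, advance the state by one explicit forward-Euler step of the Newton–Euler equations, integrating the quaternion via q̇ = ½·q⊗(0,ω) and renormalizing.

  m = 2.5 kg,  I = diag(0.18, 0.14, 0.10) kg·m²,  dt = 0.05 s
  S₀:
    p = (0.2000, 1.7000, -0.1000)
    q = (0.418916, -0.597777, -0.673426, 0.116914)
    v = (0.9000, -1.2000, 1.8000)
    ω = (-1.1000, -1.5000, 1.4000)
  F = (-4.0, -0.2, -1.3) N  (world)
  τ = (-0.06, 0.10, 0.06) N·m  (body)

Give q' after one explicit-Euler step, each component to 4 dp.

2q̇ = q⊗(0,ω) = (-1.8313733, -1.2282330, 0.0799084, 0.7423793)
q' = normalize(q + ½dt·q⊗(0,ω)) = (0.3725, -0.6274, -0.6703, 0.1352)

q' = (0.3725, -0.6274, -0.6703, 0.1352)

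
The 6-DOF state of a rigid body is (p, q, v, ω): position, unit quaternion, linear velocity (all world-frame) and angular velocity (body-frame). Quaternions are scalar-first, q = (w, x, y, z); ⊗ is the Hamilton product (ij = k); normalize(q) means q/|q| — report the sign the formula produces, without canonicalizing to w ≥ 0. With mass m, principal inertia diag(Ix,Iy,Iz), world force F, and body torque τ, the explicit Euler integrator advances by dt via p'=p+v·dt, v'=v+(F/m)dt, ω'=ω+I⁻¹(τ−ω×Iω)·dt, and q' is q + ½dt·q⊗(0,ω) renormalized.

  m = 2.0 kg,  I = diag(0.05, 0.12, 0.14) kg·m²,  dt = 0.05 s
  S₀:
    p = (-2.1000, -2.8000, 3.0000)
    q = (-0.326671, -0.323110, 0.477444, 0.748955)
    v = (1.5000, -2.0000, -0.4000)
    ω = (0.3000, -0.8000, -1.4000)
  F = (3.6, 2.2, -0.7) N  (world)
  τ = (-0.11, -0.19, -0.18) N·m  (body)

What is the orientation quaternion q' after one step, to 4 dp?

q' = (-0.2882, -0.3270, 0.4779, 0.7626)

Hamilton product q⊗(0,ω) = (1.5274252, -0.1672589, 0.0336693, 0.5725942)
q + ½dt·q⊗(0,ω), renormalized = (-0.2882, -0.3270, 0.4779, 0.7626)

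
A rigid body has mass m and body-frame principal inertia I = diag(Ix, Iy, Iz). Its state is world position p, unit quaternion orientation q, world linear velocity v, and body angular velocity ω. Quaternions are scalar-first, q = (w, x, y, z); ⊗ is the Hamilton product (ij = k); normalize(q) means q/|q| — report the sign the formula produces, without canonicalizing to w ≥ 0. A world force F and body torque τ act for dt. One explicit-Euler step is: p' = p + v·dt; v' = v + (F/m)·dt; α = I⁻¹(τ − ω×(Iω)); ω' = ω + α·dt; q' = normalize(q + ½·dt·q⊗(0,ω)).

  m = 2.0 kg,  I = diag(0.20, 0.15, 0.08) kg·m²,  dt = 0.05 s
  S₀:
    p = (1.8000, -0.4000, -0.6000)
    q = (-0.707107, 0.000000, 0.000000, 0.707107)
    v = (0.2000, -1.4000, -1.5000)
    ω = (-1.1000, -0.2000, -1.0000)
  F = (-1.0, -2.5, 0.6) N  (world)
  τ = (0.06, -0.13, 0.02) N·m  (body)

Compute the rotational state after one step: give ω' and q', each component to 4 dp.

ω×(Iω) gyroscopic = (-0.0140, 0.1320, -0.0110)
(τ − ω×Iω)/I = (0.3700, -1.7467, 0.3875)
ω + α·dt = (-1.0815, -0.2873, -0.9806)
2q̇ = q⊗(0,ω) = (0.7071070, 0.9192391, -0.6363963, 0.7071070)
q + ½dt·q⊗(0,ω), renormalized = (-0.6889, 0.0230, -0.0159, 0.7243)

ω' = (-1.0815, -0.2873, -0.9806)
q' = (-0.6889, 0.0230, -0.0159, 0.7243)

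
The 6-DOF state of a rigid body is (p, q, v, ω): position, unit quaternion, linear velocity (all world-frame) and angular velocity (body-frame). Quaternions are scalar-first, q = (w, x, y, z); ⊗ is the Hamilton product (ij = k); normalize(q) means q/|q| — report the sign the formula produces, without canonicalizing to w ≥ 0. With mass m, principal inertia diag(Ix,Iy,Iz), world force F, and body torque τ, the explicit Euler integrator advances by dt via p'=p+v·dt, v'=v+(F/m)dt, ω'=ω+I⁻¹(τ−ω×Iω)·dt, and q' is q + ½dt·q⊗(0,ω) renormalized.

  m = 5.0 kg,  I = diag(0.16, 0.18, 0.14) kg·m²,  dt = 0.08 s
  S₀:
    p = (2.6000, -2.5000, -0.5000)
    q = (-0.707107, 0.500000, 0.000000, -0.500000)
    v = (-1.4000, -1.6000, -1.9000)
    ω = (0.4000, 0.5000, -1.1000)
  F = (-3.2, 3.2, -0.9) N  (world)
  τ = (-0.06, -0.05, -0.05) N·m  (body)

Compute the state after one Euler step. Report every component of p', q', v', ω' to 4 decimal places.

ω×(Iω) gyroscopic = (0.0220, -0.0088, 0.0040)
(τ − ω×Iω)/I = (-0.5125, -0.2289, -0.3857)
ω' = ω + α·dt = (0.3590, 0.4817, -1.1309)
2q̇ = q⊗(0,ω) = (-0.7500000, -0.0328428, -0.0035535, 1.0278177)
q + ½dt·q⊗(0,ω), renormalized = (-0.7362, 0.4980, -0.0001, -0.4583)
a = F/m = (-0.6400, 0.6400, -0.1800)
p' = p + v·dt = (2.4880, -2.6280, -0.6520)
v + (F/m)dt = (-1.4512, -1.5488, -1.9144)

p' = (2.4880, -2.6280, -0.6520)
q' = (-0.7362, 0.4980, -0.0001, -0.4583)
v' = (-1.4512, -1.5488, -1.9144)
ω' = (0.3590, 0.4817, -1.1309)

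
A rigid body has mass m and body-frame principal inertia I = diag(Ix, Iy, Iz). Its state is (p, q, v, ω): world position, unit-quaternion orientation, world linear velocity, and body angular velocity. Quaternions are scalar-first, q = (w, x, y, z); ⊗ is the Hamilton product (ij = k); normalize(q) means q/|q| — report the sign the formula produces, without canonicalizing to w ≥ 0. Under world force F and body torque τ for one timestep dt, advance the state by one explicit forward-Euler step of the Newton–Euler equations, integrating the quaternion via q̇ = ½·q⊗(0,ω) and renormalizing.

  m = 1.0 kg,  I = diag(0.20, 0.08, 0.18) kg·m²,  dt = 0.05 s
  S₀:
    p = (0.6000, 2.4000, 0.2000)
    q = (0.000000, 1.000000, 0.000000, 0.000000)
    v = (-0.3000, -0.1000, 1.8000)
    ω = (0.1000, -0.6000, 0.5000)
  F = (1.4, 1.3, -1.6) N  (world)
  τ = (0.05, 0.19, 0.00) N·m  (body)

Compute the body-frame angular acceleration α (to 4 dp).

precession coupling ω×(Iω) = (-0.0300, 0.0010, 0.0072)
angular accel α = (0.4000, 2.3625, -0.0400)

α = (0.4000, 2.3625, -0.0400)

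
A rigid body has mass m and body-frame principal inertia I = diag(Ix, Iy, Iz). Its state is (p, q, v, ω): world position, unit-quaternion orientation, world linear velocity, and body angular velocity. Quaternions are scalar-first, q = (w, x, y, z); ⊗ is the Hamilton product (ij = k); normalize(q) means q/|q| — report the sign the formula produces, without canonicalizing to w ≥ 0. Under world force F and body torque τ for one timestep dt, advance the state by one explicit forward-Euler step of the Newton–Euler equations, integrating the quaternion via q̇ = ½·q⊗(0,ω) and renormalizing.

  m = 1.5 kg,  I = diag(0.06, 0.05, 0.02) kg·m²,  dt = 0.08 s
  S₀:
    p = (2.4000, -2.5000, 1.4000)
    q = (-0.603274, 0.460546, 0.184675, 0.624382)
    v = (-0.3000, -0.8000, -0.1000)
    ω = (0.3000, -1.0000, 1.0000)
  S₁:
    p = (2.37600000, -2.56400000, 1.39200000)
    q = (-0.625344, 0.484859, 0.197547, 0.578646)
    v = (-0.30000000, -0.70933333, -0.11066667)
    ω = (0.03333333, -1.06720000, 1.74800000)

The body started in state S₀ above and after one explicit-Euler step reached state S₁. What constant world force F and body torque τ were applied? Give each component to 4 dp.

F = (0.0000, 1.7000, -0.2000)
τ = (-0.1700, -0.0300, 0.1900)

Δv = v₁−v₀ = (0.00000000, 0.09066667, -0.01066667)
applied force F = (0.0000, 1.7000, -0.2000)
Δω = ω₁−ω₀ = (-0.26666667, -0.06720000, 0.74800000)
gyro term ω₀×Iω₀ = (0.0300, 0.0120, 0.0030)
I·α + gyro = (-0.1700, -0.0300, 0.1900)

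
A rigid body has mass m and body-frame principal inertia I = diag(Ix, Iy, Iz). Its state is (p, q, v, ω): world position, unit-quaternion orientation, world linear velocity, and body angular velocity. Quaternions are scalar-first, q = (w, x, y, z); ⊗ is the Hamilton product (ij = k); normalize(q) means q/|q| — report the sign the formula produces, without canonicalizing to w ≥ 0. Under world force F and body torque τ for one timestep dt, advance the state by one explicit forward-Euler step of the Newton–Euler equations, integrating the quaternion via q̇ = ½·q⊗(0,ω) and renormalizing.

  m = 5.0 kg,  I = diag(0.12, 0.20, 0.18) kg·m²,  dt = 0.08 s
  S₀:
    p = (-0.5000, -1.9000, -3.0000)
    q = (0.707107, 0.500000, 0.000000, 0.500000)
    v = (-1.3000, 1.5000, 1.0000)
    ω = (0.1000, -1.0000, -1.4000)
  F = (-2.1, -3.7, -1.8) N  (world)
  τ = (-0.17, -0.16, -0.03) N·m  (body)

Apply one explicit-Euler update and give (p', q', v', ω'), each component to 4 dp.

gyro term ω×Iω = (-0.0280, 0.0084, -0.0080)
(τ − ω×Iω)/I = (-1.1833, -0.8420, -0.1222)
ω' = ω + α·dt = (0.0053, -1.0674, -1.4098)
2q̇ = q⊗(0,ω) = (0.6500000, 0.5707107, 0.0428930, -1.4899498)
q + ½dt·q⊗(0,ω), renormalized = (0.7314, 0.5216, 0.0017, 0.4394)
new position p' = (-0.6040, -1.7800, -2.9200)
new velocity v' = (-1.3336, 1.4408, 0.9712)

p' = (-0.6040, -1.7800, -2.9200)
q' = (0.7314, 0.5216, 0.0017, 0.4394)
v' = (-1.3336, 1.4408, 0.9712)
ω' = (0.0053, -1.0674, -1.4098)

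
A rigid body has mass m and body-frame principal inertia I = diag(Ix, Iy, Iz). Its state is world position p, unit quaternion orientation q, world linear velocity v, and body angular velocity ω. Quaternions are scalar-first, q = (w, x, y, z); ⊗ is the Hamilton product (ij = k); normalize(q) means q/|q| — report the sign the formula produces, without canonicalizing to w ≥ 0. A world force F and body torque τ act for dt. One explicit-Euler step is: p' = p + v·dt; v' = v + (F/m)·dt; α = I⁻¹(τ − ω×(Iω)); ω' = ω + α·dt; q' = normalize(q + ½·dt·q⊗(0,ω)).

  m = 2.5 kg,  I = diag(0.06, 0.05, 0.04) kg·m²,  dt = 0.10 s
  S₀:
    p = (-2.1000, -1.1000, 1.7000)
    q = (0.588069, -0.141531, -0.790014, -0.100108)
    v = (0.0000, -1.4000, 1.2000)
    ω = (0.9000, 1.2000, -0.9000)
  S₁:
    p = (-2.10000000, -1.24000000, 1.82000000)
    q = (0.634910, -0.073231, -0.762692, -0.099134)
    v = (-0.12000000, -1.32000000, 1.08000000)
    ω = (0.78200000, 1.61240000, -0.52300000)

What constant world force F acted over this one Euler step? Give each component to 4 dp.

F = (-3.0000, 2.0000, -3.0000)

velocity change Δv = (-0.12000000, 0.08000000, -0.12000000)
F = m·Δv/dt = (-3.0000, 2.0000, -3.0000)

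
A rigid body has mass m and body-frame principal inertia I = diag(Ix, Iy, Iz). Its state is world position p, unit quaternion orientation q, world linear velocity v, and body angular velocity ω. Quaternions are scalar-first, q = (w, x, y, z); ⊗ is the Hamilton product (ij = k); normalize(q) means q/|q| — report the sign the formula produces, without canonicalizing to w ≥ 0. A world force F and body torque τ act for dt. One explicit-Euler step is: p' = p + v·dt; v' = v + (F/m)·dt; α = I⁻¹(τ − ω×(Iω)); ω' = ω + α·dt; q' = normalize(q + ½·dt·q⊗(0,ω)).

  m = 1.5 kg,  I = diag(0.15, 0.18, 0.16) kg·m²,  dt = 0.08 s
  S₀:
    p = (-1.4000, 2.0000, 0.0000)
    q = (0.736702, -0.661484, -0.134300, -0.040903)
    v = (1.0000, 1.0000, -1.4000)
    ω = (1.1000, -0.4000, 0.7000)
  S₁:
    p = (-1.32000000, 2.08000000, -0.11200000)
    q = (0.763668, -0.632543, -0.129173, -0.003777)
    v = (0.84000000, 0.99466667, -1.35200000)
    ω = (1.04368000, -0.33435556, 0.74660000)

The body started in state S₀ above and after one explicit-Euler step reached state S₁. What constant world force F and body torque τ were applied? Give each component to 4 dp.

F = (-3.0000, -0.1000, 0.9000)
τ = (-0.1000, 0.1400, 0.0800)

velocity change Δv = (-0.16000000, -0.00533333, 0.04800000)
applied force F = (-3.0000, -0.1000, 0.9000)
rate change Δω = (-0.05632000, 0.06564444, 0.04660000)
gyro term ω₀×Iω₀ = (0.0056, -0.0077, -0.0132)
applied torque τ = (-0.1000, 0.1400, 0.0800)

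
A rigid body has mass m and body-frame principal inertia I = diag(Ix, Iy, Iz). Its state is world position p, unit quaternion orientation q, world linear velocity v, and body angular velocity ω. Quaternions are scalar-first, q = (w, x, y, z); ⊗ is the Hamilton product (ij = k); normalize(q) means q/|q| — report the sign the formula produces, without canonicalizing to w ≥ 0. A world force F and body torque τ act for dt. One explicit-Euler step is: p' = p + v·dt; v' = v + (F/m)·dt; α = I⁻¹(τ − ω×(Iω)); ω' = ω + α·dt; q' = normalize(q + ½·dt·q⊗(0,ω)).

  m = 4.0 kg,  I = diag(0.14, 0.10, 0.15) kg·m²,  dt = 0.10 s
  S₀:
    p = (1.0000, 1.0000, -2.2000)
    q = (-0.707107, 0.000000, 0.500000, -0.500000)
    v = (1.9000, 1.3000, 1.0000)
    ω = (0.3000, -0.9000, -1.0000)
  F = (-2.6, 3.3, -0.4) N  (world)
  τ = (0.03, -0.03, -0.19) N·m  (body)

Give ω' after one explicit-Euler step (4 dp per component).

ω' = (0.2893, -0.9330, -1.1339)

α = I⁻¹(τ − ω×Iω) = (-0.1071, -0.3300, -1.3387)
ω' = ω + α·dt = (0.2893, -0.9330, -1.1339)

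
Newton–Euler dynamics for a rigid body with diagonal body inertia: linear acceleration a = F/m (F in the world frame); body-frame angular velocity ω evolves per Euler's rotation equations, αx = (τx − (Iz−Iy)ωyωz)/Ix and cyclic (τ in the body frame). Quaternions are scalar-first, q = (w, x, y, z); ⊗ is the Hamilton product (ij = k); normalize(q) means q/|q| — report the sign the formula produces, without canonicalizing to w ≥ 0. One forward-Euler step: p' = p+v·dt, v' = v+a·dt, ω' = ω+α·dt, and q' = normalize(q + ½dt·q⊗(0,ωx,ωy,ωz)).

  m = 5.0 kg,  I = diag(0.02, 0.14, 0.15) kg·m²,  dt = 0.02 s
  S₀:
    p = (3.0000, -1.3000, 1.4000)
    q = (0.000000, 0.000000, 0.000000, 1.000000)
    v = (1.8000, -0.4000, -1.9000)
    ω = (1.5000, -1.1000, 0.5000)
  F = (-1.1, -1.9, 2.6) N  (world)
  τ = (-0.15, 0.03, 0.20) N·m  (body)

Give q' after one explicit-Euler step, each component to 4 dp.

q⊗(0,ω) = (-0.5000000, 1.1000000, 1.5000000, 0.0000000)
q' = normalize(q + ½dt·q⊗(0,ω)) = (-0.0050, 0.0110, 0.0150, 0.9998)

q' = (-0.0050, 0.0110, 0.0150, 0.9998)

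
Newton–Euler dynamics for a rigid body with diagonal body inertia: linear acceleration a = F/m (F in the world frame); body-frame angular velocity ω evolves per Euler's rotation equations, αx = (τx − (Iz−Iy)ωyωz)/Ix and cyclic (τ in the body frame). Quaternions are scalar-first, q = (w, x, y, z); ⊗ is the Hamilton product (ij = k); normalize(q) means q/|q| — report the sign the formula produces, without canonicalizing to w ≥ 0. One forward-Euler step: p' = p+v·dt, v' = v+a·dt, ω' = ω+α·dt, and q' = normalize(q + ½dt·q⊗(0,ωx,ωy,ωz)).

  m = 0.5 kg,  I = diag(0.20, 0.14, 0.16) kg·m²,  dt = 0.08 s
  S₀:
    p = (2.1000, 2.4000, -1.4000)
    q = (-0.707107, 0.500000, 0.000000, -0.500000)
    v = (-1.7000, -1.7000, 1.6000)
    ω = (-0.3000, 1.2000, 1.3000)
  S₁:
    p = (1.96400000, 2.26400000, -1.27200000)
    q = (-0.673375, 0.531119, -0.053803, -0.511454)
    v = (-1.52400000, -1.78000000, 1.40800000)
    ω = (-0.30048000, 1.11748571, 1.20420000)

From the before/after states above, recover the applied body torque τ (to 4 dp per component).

Δω = ω₁−ω₀ = (-0.00048000, -0.08251429, -0.09580000)
gyro term ω₀×Iω₀ = (0.0312, -0.0156, 0.0216)
applied torque τ = (0.0300, -0.1600, -0.1700)

τ = (0.0300, -0.1600, -0.1700)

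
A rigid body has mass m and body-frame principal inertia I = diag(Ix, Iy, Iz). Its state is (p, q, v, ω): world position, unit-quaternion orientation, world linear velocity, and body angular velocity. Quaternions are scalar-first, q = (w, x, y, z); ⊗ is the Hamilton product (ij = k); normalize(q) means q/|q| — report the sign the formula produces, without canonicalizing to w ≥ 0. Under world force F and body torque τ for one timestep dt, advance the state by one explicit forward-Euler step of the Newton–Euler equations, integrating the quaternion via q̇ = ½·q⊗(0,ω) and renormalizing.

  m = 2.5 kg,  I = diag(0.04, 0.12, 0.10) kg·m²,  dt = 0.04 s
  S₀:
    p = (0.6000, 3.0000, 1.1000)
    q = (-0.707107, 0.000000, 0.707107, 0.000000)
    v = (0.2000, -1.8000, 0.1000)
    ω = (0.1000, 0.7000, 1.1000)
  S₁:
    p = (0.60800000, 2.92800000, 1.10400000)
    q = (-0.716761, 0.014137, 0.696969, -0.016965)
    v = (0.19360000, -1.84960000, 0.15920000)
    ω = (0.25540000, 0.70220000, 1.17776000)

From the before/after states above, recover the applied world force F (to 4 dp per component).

F = (-0.4000, -3.1000, 3.7000)

velocity change Δv = (-0.00640000, -0.04960000, 0.05920000)
m·(v₁−v₀)/dt = (-0.4000, -3.1000, 3.7000)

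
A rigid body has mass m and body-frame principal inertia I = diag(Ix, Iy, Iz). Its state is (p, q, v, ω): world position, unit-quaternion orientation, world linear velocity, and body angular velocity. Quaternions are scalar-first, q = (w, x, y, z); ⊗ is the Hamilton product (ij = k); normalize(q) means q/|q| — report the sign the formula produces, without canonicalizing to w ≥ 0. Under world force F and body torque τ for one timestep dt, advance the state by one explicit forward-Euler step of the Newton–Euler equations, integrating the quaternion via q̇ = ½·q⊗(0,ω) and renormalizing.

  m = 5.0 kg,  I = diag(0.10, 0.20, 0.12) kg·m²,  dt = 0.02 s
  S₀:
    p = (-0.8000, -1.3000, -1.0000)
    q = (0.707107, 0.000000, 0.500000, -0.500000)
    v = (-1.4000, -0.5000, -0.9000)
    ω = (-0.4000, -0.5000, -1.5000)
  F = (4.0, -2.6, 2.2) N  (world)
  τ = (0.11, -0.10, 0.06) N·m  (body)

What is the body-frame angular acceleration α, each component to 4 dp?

ω×(Iω) gyroscopic = (-0.0600, -0.0120, 0.0200)
(τ − ω×Iω)/I = (1.7000, -0.4400, 0.3333)

α = (1.7000, -0.4400, 0.3333)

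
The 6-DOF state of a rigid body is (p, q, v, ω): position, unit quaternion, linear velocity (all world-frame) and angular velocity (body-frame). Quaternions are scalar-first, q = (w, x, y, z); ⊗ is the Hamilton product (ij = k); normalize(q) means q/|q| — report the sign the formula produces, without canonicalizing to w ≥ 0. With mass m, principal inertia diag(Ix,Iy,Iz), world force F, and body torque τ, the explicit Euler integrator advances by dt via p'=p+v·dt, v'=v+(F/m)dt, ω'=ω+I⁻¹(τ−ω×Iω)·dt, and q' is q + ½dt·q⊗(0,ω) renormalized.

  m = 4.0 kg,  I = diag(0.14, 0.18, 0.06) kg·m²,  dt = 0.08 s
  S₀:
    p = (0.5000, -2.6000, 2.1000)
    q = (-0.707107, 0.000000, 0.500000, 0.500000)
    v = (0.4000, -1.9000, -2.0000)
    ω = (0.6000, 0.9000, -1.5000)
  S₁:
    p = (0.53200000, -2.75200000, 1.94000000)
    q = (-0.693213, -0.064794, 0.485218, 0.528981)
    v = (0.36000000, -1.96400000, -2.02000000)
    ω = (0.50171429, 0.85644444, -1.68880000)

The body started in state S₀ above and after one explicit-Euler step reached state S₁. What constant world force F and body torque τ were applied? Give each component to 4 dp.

Δω = ω₁−ω₀ = (-0.09828571, -0.04355556, -0.18880000)
I·α + gyro = (-0.0100, -0.1700, -0.1200)
velocity change Δv = (-0.04000000, -0.06400000, -0.02000000)
m·(v₁−v₀)/dt = (-2.0000, -3.2000, -1.0000)

F = (-2.0000, -3.2000, -1.0000)
τ = (-0.0100, -0.1700, -0.1200)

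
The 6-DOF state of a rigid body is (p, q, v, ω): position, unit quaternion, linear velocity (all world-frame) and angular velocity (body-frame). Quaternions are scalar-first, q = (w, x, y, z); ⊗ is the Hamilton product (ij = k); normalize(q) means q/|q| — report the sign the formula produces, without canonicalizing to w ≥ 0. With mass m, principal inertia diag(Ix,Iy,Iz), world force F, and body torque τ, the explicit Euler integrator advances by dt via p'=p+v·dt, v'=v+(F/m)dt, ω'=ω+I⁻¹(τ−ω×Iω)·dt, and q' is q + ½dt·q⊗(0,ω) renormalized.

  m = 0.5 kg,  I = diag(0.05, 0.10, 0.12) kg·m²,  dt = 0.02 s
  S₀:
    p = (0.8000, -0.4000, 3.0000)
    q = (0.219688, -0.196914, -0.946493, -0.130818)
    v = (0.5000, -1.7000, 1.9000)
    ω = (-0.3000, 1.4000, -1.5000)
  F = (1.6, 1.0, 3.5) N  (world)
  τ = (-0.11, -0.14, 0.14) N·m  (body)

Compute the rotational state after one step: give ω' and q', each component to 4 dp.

ω' = (-0.3272, 1.3783, -1.4732)
q' = (0.2303, -0.1815, -0.9458, -0.1397)

angular accel α = (-1.3600, -1.0850, 1.3417)
ω + α·dt = (-0.3272, 1.3783, -1.4732)
2q̇ = q⊗(0,ω) = (1.0697890, 1.5369783, 0.0514376, -0.8891595)
updated quaternion q' = (0.2303, -0.1815, -0.9458, -0.1397)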